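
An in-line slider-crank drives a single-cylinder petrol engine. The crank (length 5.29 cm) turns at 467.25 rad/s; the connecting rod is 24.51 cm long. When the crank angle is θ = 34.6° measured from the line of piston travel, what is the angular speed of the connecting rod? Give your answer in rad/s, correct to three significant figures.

ω = 467.2 rad/s
The rod makes angle φ with the slider axis where L sinφ = r sinθ; differentiating, L cosφ·φ̇ = r ω cosθ.
L cosφ = √(L² − r² sin²θ) = 0.24325 m.
|ω_rod| = r ω |cosθ| / √(L² − r² sin²θ) = 0.0529·467.2·0.82314/0.24325 = 83.641 rad/s.

83.6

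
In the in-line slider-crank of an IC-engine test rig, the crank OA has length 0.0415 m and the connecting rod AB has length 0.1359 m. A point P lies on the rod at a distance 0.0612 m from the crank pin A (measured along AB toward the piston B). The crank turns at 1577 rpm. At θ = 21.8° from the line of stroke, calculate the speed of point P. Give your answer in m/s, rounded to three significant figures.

4.53

ω = 165.1 rad/s.  Crank-pin speed |V_A| = rω = 6.8534 m/s, perpendicular to OA.
Rod angle: sinφ = −(r/L) sinθ ⇒ φ = -6.512°; ω_rod = −rω cosθ/√(L²−r²sin²θ) = -47.128 rad/s.
V_P = V_A + ω_rod × AP, with AP = 0.0612 m along the rod.
Components: V_Px = −rω sinθ − a·ω_rod·sinφ = -2.8722 m/s;  V_Py = rω cosθ + a·ω_rod·cosφ = +3.4977 m/s.
|V_P| = √(V_Px² + V_Py²) = 4.5259 m/s.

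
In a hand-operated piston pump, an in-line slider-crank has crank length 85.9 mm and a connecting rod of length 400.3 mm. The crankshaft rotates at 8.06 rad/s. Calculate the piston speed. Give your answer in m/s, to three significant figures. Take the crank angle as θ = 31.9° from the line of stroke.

ω = 8.06 rad/s
For an in-line slider-crank, x = r cosθ + √(L² − r² sin²θ), so v = −rω sinθ·[1 + r cosθ/√(L² − r² sin²θ)].
With r = 0.0859 m, L = 0.4003 m, θ = 31.9°: √(L² − r² sin²θ) = 0.39772 m.
v = −0.0859·8.06·0.52844·[1 + 0.0859·0.84897/0.39772] = -0.43295 m/s.
|v| = 0.43295 m/s.

0.433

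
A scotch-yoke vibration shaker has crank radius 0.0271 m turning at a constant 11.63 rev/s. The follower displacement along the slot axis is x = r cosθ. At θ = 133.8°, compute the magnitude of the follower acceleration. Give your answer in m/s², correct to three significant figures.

ω = 73.07 rad/s (from 11.63 rev/s).
x = r cosθ ⇒ ẍ = −rω² cosθ (ω constant).
|a| = rω²|cosθ| = 0.0271·(73.07)²·|cos 133.8°| = 100.16 m/s².

100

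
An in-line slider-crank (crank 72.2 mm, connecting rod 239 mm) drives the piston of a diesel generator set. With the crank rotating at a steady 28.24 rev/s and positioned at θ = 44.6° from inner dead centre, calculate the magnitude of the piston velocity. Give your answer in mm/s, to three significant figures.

ω = 2π·28.2 = 177.4 rad/s
For an in-line slider-crank, x = r cosθ + √(L² − r² sin²θ), so v = −rω sinθ·[1 + r cosθ/√(L² − r² sin²θ)].
With r = 0.0722 m, L = 0.239 m, θ = 44.6°: √(L² − r² sin²θ) = 0.23356 m.
v = −0.0722·177.4·0.70215·[1 + 0.0722·0.71203/0.23356] = -10.975 m/s.
|v| = 10.975 m/s = 10975 mm/s.

11000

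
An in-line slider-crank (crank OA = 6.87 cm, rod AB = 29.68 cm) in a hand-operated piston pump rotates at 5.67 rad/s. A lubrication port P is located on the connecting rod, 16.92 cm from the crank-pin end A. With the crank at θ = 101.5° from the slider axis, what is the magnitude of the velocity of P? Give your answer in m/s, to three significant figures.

0.373

ω = 5.67 rad/s.  Crank-pin speed |V_A| = rω = 0.38953 m/s, perpendicular to OA.
Rod angle: sinφ = −(r/L) sinθ ⇒ φ = -13.110°; ω_rod = −rω cosθ/√(L²−r²sin²θ) = +0.26866 rad/s.
V_P = V_A + ω_rod × AP, with AP = 0.1692 m along the rod.
Components: V_Px = −rω sinθ − a·ω_rod·sinφ = -0.3714 m/s;  V_Py = rω cosθ + a·ω_rod·cosφ = -0.033387 m/s.
|V_P| = √(V_Px² + V_Py²) = 0.3729 m/s.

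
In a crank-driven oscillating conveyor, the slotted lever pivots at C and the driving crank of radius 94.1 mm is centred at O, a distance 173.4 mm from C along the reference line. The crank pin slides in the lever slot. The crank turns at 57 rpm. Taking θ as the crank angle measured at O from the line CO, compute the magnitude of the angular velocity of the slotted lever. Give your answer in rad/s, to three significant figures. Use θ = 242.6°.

ω = 5.969 rad/s (from 57 rpm).
Crank pin A relative to C: A = (d + r cosθ, r sinθ); lever angle φ = atan2(r sinθ, d + r cosθ).
Differentiating tanφ: φ̇ = rω(d cosθ + r)/(d² + r² + 2dr cosθ).
d² + r² + 2dr cosθ = |CA|² = 0.0239043 m²;  d cosθ + r = +0.014301 m.
|ω_lever| = |0.0941·5.969·+0.014301| / 0.0239043 = 0.33604 rad/s.

0.336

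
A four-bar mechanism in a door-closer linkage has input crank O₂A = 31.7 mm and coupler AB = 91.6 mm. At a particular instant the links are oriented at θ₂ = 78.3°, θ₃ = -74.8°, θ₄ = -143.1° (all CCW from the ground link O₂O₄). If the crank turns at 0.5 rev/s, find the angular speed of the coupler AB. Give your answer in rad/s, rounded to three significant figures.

ω₂ = 3.142 rad/s (from 0.5 rev/s).
Differentiating the loop-closure r₂e^{iθ₂}+r₃e^{iθ₃}=r₁+r₄e^{iθ₄} gives r₂ω₂e^{iθ₂}+r₃ω₃e^{iθ₃}=r₄ω₄e^{iθ₄}.
Eliminating the other unknown: ω₃ = r₂ω₂ sin(θ₄−θ₂) / [r₃ sin(θ₃−θ₄)].
Numerator sine = +0.66131; denominator sine = +0.92913.
Result = 0.0317·3.142·(+0.66131) / (0.0916·(+0.92913)) = +0.77382 rad/s; magnitude 0.77382 rad/s.

0.774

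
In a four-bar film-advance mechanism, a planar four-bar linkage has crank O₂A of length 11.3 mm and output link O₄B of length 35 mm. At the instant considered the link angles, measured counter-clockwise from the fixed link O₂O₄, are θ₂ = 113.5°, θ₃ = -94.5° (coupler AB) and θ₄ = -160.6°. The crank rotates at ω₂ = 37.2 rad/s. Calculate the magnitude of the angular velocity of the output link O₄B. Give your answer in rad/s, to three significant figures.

ω₂ = 37.2 rad/s
Differentiating the loop-closure r₂e^{iθ₂}+r₃e^{iθ₃}=r₁+r₄e^{iθ₄} gives r₂ω₂e^{iθ₂}+r₃ω₃e^{iθ₃}=r₄ω₄e^{iθ₄}.
Eliminating the other unknown: ω₄ = r₂ω₂ sin(θ₂−θ₃) / [r₄ sin(θ₄−θ₃)].
Numerator sine = -0.46947; denominator sine = -0.91425.
Result = 0.0113·37.2·(-0.46947) / (0.035·(-0.91425)) = +6.1673 rad/s; magnitude 6.1673 rad/s.

6.17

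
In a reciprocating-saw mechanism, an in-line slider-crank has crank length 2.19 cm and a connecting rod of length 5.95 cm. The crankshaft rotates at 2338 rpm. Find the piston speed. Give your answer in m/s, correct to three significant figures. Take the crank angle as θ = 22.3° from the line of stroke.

2.73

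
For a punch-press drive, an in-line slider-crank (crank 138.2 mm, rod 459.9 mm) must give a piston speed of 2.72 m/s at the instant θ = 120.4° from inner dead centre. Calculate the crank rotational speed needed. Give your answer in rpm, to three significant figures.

For an in-line slider-crank, |v_piston| = rω|sinθ|·[1 + r cosθ/√(L² − r² sin²θ)].
With r = 0.1382 m, L = 0.4599 m, θ = 120.4°: the bracketed kinematic factor |dx/dθ| = 0.10043 m.
ω = v/|dx/dθ| = 2.72/0.10043 = 27.083 rad/s.
N = 60ω/(2π) = 258.62 rpm.

259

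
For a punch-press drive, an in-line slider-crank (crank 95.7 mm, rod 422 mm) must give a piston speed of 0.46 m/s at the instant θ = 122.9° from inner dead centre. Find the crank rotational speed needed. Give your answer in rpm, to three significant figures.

62.5

For an in-line slider-crank, |v_piston| = rω|sinθ|·[1 + r cosθ/√(L² − r² sin²θ)].
With r = 0.0957 m, L = 0.422 m, θ = 122.9°: the bracketed kinematic factor |dx/dθ| = 0.070269 m.
ω = v/|dx/dθ| = 0.46/0.070269 = 6.5462 rad/s.
N = 60ω/(2π) = 62.512 rpm.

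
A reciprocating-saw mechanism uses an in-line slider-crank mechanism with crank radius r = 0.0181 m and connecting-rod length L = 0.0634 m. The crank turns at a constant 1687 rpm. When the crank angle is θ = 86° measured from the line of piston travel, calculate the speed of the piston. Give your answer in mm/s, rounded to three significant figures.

3260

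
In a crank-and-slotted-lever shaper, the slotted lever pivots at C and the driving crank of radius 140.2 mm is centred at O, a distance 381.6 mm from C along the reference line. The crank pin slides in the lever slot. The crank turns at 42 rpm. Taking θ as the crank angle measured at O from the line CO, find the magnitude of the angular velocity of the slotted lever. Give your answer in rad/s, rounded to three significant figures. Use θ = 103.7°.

0.220

ω = 4.398 rad/s (from 42 rpm).
Crank pin A relative to C: A = (d + r cosθ, r sinθ); lever angle φ = atan2(r sinθ, d + r cosθ).
Differentiating tanφ: φ̇ = rω(d cosθ + r)/(d² + r² + 2dr cosθ).
d² + r² + 2dr cosθ = |CA|² = 0.139933 m²;  d cosθ + r = +0.049823 m.
|ω_lever| = |0.1402·4.398·+0.049823| / 0.139933 = 0.21955 rad/s.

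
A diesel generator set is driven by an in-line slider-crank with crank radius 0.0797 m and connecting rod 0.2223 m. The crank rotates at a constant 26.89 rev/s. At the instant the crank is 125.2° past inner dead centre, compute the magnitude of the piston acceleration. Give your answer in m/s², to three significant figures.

ω = 2π·26.9 = 169 rad/s
x(θ) = r cosθ + √(L² − r² sin²θ); with ω constant, a = ω²·d²x/dθ².
d²x/dθ² = −r cosθ − r²(cos2θ)/√u − r⁴ sin²2θ/(4u^{3/2}),  u = L² − r² sin²θ = 0.0451758 m².
Substituting r = 0.0797 m, L = 0.2223 m, θ = 125.2°: d²x/dθ² = +0.055035 m.
a = ω²·d²x/dθ² = (169)²·(+0.055035) = +1571 m/s²;  |a| = 1571 m/s².

1570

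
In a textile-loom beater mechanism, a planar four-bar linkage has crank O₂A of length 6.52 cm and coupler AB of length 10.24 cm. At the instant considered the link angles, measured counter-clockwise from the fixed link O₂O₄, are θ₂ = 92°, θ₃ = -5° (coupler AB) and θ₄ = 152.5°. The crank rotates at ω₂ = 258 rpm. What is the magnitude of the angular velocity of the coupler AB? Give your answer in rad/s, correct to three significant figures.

ω₂ = 27.02 rad/s (from 258 rpm).
Differentiating the loop-closure r₂e^{iθ₂}+r₃e^{iθ₃}=r₁+r₄e^{iθ₄} gives r₂ω₂e^{iθ₂}+r₃ω₃e^{iθ₃}=r₄ω₄e^{iθ₄}.
Eliminating the other unknown: ω₃ = r₂ω₂ sin(θ₄−θ₂) / [r₃ sin(θ₃−θ₄)].
Numerator sine = +0.87036; denominator sine = -0.38268.
Result = 0.0652·27.02·(+0.87036) / (0.1024·(-0.38268)) = -39.125 rad/s; magnitude 39.125 rad/s.

39.1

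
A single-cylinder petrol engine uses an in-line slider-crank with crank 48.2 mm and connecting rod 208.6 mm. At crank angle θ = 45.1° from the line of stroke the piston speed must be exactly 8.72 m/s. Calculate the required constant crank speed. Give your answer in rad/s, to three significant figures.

219

For an in-line slider-crank, |v_piston| = rω|sinθ|·[1 + r cosθ/√(L² − r² sin²θ)].
With r = 0.0482 m, L = 0.2086 m, θ = 45.1°: the bracketed kinematic factor |dx/dθ| = 0.039787 m.
ω = v/|dx/dθ| = 8.72/0.039787 = 219.17 rad/s.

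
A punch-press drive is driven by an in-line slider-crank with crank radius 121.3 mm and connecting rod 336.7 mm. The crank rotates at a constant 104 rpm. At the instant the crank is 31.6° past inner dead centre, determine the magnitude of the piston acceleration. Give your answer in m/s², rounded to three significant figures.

ω = 2π·104/60 = 10.89 rad/s
x(θ) = r cosθ + √(L² − r² sin²θ); with ω constant, a = ω²·d²x/dθ².
d²x/dθ² = −r cosθ − r²(cos2θ)/√u − r⁴ sin²2θ/(4u^{3/2}),  u = L² − r² sin²θ = 0.109327 m².
Substituting r = 0.1213 m, L = 0.3367 m, θ = 31.6°: d²x/dθ² = -0.12457 m.
a = ω²·d²x/dθ² = (10.89)²·(-0.12457) = -14.775 m/s²;  |a| = 14.775 m/s².

14.8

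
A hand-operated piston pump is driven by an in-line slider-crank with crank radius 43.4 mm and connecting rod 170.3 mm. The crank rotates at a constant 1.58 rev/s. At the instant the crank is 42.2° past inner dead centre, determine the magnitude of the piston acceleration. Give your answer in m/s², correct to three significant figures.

3.29

ω = 2π·1.58 = 9.927 rad/s
x(θ) = r cosθ + √(L² − r² sin²θ); with ω constant, a = ω²·d²x/dθ².
d²x/dθ² = −r cosθ − r²(cos2θ)/√u − r⁴ sin²2θ/(4u^{3/2}),  u = L² − r² sin²θ = 0.0281522 m².
Substituting r = 0.0434 m, L = 0.1703 m, θ = 42.2°: d²x/dθ² = -0.033432 m.
a = ω²·d²x/dθ² = (9.927)²·(-0.033432) = -3.2949 m/s²;  |a| = 3.2949 m/s².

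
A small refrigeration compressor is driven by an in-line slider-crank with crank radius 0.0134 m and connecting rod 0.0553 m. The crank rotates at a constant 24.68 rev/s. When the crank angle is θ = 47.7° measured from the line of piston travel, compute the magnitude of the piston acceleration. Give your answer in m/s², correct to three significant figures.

211

ω = 2π·24.7 = 155.1 rad/s
x(θ) = r cosθ + √(L² − r² sin²θ); with ω constant, a = ω²·d²x/dθ².
d²x/dθ² = −r cosθ − r²(cos2θ)/√u − r⁴ sin²2θ/(4u^{3/2}),  u = L² − r² sin²θ = 0.00295986 m².
Substituting r = 0.0134 m, L = 0.0553 m, θ = 47.7°: d²x/dθ² = -0.0087574 m.
a = ω²·d²x/dθ² = (155.1)²·(-0.0087574) = -210.58 m/s²;  |a| = 210.58 m/s².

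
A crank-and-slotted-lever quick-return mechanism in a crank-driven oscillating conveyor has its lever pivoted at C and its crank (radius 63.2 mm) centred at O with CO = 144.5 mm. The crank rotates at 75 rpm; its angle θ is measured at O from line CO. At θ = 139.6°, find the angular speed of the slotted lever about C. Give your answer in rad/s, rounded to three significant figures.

2.12

ω = 7.854 rad/s (from 75 rpm).
Crank pin A relative to C: A = (d + r cosθ, r sinθ); lever angle φ = atan2(r sinθ, d + r cosθ).
Differentiating tanφ: φ̇ = rω(d cosθ + r)/(d² + r² + 2dr cosθ).
d² + r² + 2dr cosθ = |CA|² = 0.0109651 m²;  d cosθ + r = -0.046842 m.
|ω_lever| = |0.0632·7.854·-0.046842| / 0.0109651 = 2.1205 rad/s.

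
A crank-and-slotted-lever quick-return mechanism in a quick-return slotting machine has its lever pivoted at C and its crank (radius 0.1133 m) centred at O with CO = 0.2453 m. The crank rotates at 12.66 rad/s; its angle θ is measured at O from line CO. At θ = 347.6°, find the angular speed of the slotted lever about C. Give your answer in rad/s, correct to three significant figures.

ω = 12.66 rad/s
Crank pin A relative to C: A = (d + r cosθ, r sinθ); lever angle φ = atan2(r sinθ, d + r cosθ).
Differentiating tanφ: φ̇ = rω(d cosθ + r)/(d² + r² + 2dr cosθ).
d² + r² + 2dr cosθ = |CA|² = 0.127297 m²;  d cosθ + r = +0.35288 m.
|ω_lever| = |0.1133·12.66·+0.35288| / 0.127297 = 3.9762 rad/s.

3.98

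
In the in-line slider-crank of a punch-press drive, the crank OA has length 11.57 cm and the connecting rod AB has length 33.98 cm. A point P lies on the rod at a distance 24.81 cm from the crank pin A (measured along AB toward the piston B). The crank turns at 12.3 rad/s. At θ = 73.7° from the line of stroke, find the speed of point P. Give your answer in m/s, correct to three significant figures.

1.47

ω = 12.3 rad/s.  Crank-pin speed |V_A| = rω = 1.4231 m/s, perpendicular to OA.
Rod angle: sinφ = −(r/L) sinθ ⇒ φ = -19.075°; ω_rod = −rω cosθ/√(L²−r²sin²θ) = -1.2437 rad/s.
V_P = V_A + ω_rod × AP, with AP = 0.2481 m along the rod.
Components: V_Px = −rω sinθ − a·ω_rod·sinφ = -1.4668 m/s;  V_Py = rω cosθ + a·ω_rod·cosφ = +0.10779 m/s.
|V_P| = √(V_Px² + V_Py²) = 1.4707 m/s.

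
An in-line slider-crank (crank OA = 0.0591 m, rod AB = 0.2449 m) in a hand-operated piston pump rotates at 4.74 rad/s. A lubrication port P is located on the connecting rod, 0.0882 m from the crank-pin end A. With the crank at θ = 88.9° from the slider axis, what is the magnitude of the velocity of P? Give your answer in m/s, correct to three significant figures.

0.281

ω = 4.74 rad/s.  Crank-pin speed |V_A| = rω = 0.28013 m/s, perpendicular to OA.
Rod angle: sinφ = −(r/L) sinθ ⇒ φ = -13.962°; ω_rod = −rω cosθ/√(L²−r²sin²θ) = -0.022628 rad/s.
V_P = V_A + ω_rod × AP, with AP = 0.0882 m along the rod.
Components: V_Px = −rω sinθ − a·ω_rod·sinφ = -0.28056 m/s;  V_Py = rω cosθ + a·ω_rod·cosφ = +0.003441 m/s.
|V_P| = √(V_Px² + V_Py²) = 0.28059 m/s.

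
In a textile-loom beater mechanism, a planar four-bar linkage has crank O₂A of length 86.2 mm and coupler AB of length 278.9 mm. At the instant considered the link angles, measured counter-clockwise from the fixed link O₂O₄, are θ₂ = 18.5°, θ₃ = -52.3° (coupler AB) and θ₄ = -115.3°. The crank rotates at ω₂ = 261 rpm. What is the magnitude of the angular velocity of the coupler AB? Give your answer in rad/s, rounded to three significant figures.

ω₂ = 27.33 rad/s (from 261 rpm).
Differentiating the loop-closure r₂e^{iθ₂}+r₃e^{iθ₃}=r₁+r₄e^{iθ₄} gives r₂ω₂e^{iθ₂}+r₃ω₃e^{iθ₃}=r₄ω₄e^{iθ₄}.
Eliminating the other unknown: ω₃ = r₂ω₂ sin(θ₄−θ₂) / [r₃ sin(θ₃−θ₄)].
Numerator sine = -0.72176; denominator sine = +0.89101.
Result = 0.0862·27.33·(-0.72176) / (0.2789·(+0.89101)) = -6.8429 rad/s; magnitude 6.8429 rad/s.

6.84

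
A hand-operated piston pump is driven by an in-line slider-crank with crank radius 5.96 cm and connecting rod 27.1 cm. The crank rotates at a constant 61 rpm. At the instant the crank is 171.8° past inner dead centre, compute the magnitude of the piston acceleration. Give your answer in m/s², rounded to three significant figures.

1.89

ω = 2π·61/60 = 6.388 rad/s
x(θ) = r cosθ + √(L² − r² sin²θ); with ω constant, a = ω²·d²x/dθ².
d²x/dθ² = −r cosθ − r²(cos2θ)/√u − r⁴ sin²2θ/(4u^{3/2}),  u = L² − r² sin²θ = 0.0733687 m².
Substituting r = 0.0596 m, L = 0.271 m, θ = 171.8°: d²x/dθ² = +0.046398 m.
a = ω²·d²x/dθ² = (6.388)²·(+0.046398) = +1.8933 m/s²;  |a| = 1.8933 m/s².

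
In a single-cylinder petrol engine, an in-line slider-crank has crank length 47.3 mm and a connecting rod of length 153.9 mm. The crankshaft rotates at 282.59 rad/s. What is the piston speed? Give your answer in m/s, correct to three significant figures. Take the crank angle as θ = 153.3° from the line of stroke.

4.34

ω = 282.6 rad/s
For an in-line slider-crank, x = r cosθ + √(L² − r² sin²θ), so v = −rω sinθ·[1 + r cosθ/√(L² − r² sin²θ)].
With r = 0.0473 m, L = 0.1539 m, θ = 153.3°: √(L² − r² sin²θ) = 0.15243 m.
v = −0.0473·282.6·0.44932·[1 + 0.0473·-0.89337/0.15243] = -4.3408 m/s.
|v| = 4.3408 m/s.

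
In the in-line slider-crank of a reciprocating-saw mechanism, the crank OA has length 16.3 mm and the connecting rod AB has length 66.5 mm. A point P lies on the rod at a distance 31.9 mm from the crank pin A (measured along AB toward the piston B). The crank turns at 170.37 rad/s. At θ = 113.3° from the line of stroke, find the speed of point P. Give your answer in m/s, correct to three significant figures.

2.50

ω = 170.4 rad/s.  Crank-pin speed |V_A| = rω = 2.777 m/s, perpendicular to OA.
Rod angle: sinφ = −(r/L) sinθ ⇒ φ = -13.010°; ω_rod = −rω cosθ/√(L²−r²sin²θ) = +16.953 rad/s.
V_P = V_A + ω_rod × AP, with AP = 0.0319 m along the rod.
Components: V_Px = −rω sinθ − a·ω_rod·sinφ = -2.4288 m/s;  V_Py = rω cosθ + a·ω_rod·cosφ = -0.57152 m/s.
|V_P| = √(V_Px² + V_Py²) = 2.4951 m/s.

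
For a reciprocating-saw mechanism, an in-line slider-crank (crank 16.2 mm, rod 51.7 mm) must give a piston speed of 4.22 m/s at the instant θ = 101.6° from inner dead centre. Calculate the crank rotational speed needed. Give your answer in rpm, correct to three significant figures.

2720

For an in-line slider-crank, |v_piston| = rω|sinθ|·[1 + r cosθ/√(L² − r² sin²θ)].
With r = 0.0162 m, L = 0.0517 m, θ = 101.6°: the bracketed kinematic factor |dx/dθ| = 0.014819 m.
ω = v/|dx/dθ| = 4.22/0.014819 = 284.78 rad/s.
N = 60ω/(2π) = 2719.4 rpm.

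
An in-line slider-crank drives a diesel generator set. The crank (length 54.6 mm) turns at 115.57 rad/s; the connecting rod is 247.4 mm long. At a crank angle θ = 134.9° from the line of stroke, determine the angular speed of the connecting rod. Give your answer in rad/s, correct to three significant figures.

18.2

ω = 115.6 rad/s
The rod makes angle φ with the slider axis where L sinφ = r sinθ; differentiating, L cosφ·φ̇ = r ω cosθ.
L cosφ = √(L² − r² sin²θ) = 0.24436 m.
|ω_rod| = r ω |cosθ| / √(L² − r² sin²θ) = 0.0546·115.6·0.70587/0.24436 = 18.228 rad/s.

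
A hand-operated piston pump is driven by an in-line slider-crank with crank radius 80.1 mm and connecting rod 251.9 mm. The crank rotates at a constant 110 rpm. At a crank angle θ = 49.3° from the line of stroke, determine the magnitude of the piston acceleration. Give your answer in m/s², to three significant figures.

6.50

ω = 2π·110/60 = 11.52 rad/s
x(θ) = r cosθ + √(L² − r² sin²θ); with ω constant, a = ω²·d²x/dθ².
d²x/dθ² = −r cosθ − r²(cos2θ)/√u − r⁴ sin²2θ/(4u^{3/2}),  u = L² − r² sin²θ = 0.0597659 m².
Substituting r = 0.0801 m, L = 0.2519 m, θ = 49.3°: d²x/dθ² = -0.048997 m.
a = ω²·d²x/dθ² = (11.52)²·(-0.048997) = -6.5015 m/s²;  |a| = 6.5015 m/s².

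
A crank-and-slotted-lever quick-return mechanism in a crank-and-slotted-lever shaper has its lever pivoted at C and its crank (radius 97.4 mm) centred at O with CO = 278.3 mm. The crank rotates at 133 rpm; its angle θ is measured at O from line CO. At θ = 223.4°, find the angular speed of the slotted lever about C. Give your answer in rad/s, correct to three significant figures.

ω = 13.93 rad/s (from 133 rpm).
Crank pin A relative to C: A = (d + r cosθ, r sinθ); lever angle φ = atan2(r sinθ, d + r cosθ).
Differentiating tanφ: φ̇ = rω(d cosθ + r)/(d² + r² + 2dr cosθ).
d² + r² + 2dr cosθ = |CA|² = 0.047548 m²;  d cosθ + r = -0.10481 m.
|ω_lever| = |0.0974·13.93·-0.10481| / 0.047548 = 2.9901 rad/s.

2.99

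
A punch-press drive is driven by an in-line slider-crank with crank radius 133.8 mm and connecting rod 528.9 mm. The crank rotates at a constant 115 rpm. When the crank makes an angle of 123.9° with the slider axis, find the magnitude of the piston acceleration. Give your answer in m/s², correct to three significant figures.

ω = 2π·115/60 = 12.04 rad/s
x(θ) = r cosθ + √(L² − r² sin²θ); with ω constant, a = ω²·d²x/dθ².
d²x/dθ² = −r cosθ − r²(cos2θ)/√u − r⁴ sin²2θ/(4u^{3/2}),  u = L² − r² sin²θ = 0.267402 m².
Substituting r = 0.1338 m, L = 0.5289 m, θ = 123.9°: d²x/dθ² = +0.087211 m.
a = ω²·d²x/dθ² = (12.04)²·(+0.087211) = +12.648 m/s²;  |a| = 12.648 m/s².

12.6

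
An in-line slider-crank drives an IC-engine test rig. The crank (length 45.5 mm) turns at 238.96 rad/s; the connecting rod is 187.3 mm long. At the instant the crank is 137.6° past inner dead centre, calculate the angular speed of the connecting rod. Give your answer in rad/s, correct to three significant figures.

43.5

ω = 239 rad/s
The rod makes angle φ with the slider axis where L sinφ = r sinθ; differentiating, L cosφ·φ̇ = r ω cosθ.
L cosφ = √(L² − r² sin²θ) = 0.18477 m.
|ω_rod| = r ω |cosθ| / √(L² − r² sin²θ) = 0.0455·239·0.73846/0.18477 = 43.454 rad/s.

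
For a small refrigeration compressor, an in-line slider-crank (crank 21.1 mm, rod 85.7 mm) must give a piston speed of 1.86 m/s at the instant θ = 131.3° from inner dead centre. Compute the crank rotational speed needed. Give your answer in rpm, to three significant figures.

For an in-line slider-crank, |v_piston| = rω|sinθ|·[1 + r cosθ/√(L² − r² sin²θ)].
With r = 0.0211 m, L = 0.0857 m, θ = 131.3°: the bracketed kinematic factor |dx/dθ| = 0.013231 m.
ω = v/|dx/dθ| = 1.86/0.013231 = 140.58 rad/s.
N = 60ω/(2π) = 1342.5 rpm.

1340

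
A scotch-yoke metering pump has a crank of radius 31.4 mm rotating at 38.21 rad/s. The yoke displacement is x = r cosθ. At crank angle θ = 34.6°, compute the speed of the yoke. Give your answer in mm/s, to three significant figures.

681

ω = 38.21 rad/s
x = r cosθ ⇒ ẋ = −rω sinθ.
|v| = rω|sinθ| = 0.0314·38.21·|sin 34.6°| = 0.6813 m/s = 681.3 mm/s.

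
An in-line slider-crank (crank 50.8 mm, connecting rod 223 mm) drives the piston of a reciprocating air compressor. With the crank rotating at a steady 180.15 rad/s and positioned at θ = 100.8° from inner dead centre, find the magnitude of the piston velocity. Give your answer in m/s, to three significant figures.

8.60

ω = 180.2 rad/s
For an in-line slider-crank, x = r cosθ + √(L² − r² sin²θ), so v = −rω sinθ·[1 + r cosθ/√(L² − r² sin²θ)].
With r = 0.0508 m, L = 0.223 m, θ = 100.8°: √(L² − r² sin²θ) = 0.21735 m.
v = −0.0508·180.2·0.98229·[1 + 0.0508·-0.18738/0.21735] = -8.5958 m/s.
|v| = 8.5958 m/s.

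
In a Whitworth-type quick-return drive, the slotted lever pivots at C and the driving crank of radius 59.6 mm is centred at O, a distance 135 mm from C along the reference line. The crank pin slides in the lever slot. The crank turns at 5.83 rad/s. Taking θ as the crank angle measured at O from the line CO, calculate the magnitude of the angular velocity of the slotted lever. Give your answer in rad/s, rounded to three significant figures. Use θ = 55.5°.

ω = 5.83 rad/s
Crank pin A relative to C: A = (d + r cosθ, r sinθ); lever angle φ = atan2(r sinθ, d + r cosθ).
Differentiating tanφ: φ̇ = rω(d cosθ + r)/(d² + r² + 2dr cosθ).
d² + r² + 2dr cosθ = |CA|² = 0.0308918 m²;  d cosθ + r = +0.13606 m.
|ω_lever| = |0.0596·5.83·+0.13606| / 0.0308918 = 1.5304 rad/s.

1.53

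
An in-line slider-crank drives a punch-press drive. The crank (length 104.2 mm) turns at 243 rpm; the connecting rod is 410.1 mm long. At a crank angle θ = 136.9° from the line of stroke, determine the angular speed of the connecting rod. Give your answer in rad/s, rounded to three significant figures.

4.79

ω = 25.45 rad/s (converted from 243 rpm).
The rod makes angle φ with the slider axis where L sinφ = r sinθ; differentiating, L cosφ·φ̇ = r ω cosθ.
L cosφ = √(L² − r² sin²θ) = 0.40387 m.
|ω_rod| = r ω |cosθ| / √(L² − r² sin²θ) = 0.1042·25.45·0.73016/0.40387 = 4.7938 rad/s.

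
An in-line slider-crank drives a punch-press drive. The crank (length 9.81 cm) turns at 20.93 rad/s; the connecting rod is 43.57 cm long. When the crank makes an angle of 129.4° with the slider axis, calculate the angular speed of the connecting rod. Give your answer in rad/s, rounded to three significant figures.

ω = 20.93 rad/s
The rod makes angle φ with the slider axis where L sinφ = r sinθ; differentiating, L cosφ·φ̇ = r ω cosθ.
L cosφ = √(L² − r² sin²θ) = 0.42905 m.
|ω_rod| = r ω |cosθ| / √(L² − r² sin²θ) = 0.0981·20.93·0.63473/0.42905 = 3.0375 rad/s.

3.04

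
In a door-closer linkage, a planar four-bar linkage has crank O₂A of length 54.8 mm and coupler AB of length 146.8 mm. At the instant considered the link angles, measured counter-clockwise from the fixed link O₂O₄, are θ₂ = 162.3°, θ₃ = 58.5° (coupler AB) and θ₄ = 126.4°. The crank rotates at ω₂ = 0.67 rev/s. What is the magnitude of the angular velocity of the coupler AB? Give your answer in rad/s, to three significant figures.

ω₂ = 4.21 rad/s (from 0.67 rev/s).
Differentiating the loop-closure r₂e^{iθ₂}+r₃e^{iθ₃}=r₁+r₄e^{iθ₄} gives r₂ω₂e^{iθ₂}+r₃ω₃e^{iθ₃}=r₄ω₄e^{iθ₄}.
Eliminating the other unknown: ω₃ = r₂ω₂ sin(θ₄−θ₂) / [r₃ sin(θ₃−θ₄)].
Numerator sine = -0.58637; denominator sine = -0.92653.
Result = 0.0548·4.21·(-0.58637) / (0.1468·(-0.92653)) = +0.99454 rad/s; magnitude 0.99454 rad/s.

0.995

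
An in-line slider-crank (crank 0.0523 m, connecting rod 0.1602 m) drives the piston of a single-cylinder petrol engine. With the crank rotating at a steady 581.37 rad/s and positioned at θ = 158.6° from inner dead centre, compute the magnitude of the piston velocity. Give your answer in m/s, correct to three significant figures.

7.70

ω = 581.4 rad/s
For an in-line slider-crank, x = r cosθ + √(L² − r² sin²θ), so v = −rω sinθ·[1 + r cosθ/√(L² − r² sin²θ)].
With r = 0.0523 m, L = 0.1602 m, θ = 158.6°: √(L² − r² sin²θ) = 0.15906 m.
v = −0.0523·581.4·0.36488·[1 + 0.0523·-0.93106/0.15906] = -7.6979 m/s.
|v| = 7.6979 m/s.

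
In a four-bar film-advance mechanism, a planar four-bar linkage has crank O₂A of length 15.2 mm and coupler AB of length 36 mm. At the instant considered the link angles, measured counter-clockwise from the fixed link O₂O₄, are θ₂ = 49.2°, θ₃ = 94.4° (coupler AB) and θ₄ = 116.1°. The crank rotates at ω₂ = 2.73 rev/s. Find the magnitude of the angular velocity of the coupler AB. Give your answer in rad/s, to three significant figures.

ω₂ = 17.15 rad/s (from 2.73 rev/s).
Differentiating the loop-closure r₂e^{iθ₂}+r₃e^{iθ₃}=r₁+r₄e^{iθ₄} gives r₂ω₂e^{iθ₂}+r₃ω₃e^{iθ₃}=r₄ω₄e^{iθ₄}.
Eliminating the other unknown: ω₃ = r₂ω₂ sin(θ₄−θ₂) / [r₃ sin(θ₃−θ₄)].
Numerator sine = +0.91982; denominator sine = -0.36975.
Result = 0.0152·17.15·(+0.91982) / (0.036·(-0.36975)) = -18.017 rad/s; magnitude 18.017 rad/s.

18.0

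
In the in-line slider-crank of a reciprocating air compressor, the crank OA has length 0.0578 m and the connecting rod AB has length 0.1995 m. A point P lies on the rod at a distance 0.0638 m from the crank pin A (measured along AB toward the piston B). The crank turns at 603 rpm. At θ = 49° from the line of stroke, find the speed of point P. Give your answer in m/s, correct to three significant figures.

3.35

ω = 63.15 rad/s.  Crank-pin speed |V_A| = rω = 3.6498 m/s, perpendicular to OA.
Rod angle: sinφ = −(r/L) sinθ ⇒ φ = -12.630°; ω_rod = −rω cosθ/√(L²−r²sin²θ) = -12.3 rad/s.
V_P = V_A + ω_rod × AP, with AP = 0.0638 m along the rod.
Components: V_Px = −rω sinθ − a·ω_rod·sinφ = -2.9262 m/s;  V_Py = rω cosθ + a·ω_rod·cosφ = +1.6287 m/s.
|V_P| = √(V_Px² + V_Py²) = 3.3489 m/s.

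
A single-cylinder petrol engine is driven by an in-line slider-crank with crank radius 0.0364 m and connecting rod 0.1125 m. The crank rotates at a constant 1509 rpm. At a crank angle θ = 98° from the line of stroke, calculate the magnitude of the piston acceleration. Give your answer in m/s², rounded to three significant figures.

ω = 2π·1509/60 = 158 rad/s
x(θ) = r cosθ + √(L² − r² sin²θ); with ω constant, a = ω²·d²x/dθ².
d²x/dθ² = −r cosθ − r²(cos2θ)/√u − r⁴ sin²2θ/(4u^{3/2}),  u = L² − r² sin²θ = 0.011357 m².
Substituting r = 0.0364 m, L = 0.1125 m, θ = 98°: d²x/dθ² = +0.01699 m.
a = ω²·d²x/dθ² = (158)²·(+0.01699) = +424.25 m/s²;  |a| = 424.25 m/s².

424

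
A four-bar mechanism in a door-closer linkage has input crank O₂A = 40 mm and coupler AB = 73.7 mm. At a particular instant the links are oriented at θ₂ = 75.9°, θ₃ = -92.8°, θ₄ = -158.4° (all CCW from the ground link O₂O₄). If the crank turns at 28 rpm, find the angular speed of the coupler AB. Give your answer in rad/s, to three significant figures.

ω₂ = 2.932 rad/s (from 28 rpm).
Differentiating the loop-closure r₂e^{iθ₂}+r₃e^{iθ₃}=r₁+r₄e^{iθ₄} gives r₂ω₂e^{iθ₂}+r₃ω₃e^{iθ₃}=r₄ω₄e^{iθ₄}.
Eliminating the other unknown: ω₃ = r₂ω₂ sin(θ₄−θ₂) / [r₃ sin(θ₃−θ₄)].
Numerator sine = +0.81208; denominator sine = +0.91068.
Result = 0.04·2.932·(+0.81208) / (0.0737·(+0.91068)) = +1.4191 rad/s; magnitude 1.4191 rad/s.

1.42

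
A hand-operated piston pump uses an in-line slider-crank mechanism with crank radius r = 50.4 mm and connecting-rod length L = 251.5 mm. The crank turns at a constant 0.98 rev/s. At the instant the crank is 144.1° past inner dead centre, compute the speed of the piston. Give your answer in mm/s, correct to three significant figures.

ω = 2π·0.98 = 6.158 rad/s
For an in-line slider-crank, x = r cosθ + √(L² − r² sin²θ), so v = −rω sinθ·[1 + r cosθ/√(L² − r² sin²θ)].
With r = 0.0504 m, L = 0.2515 m, θ = 144.1°: √(L² − r² sin²θ) = 0.24976 m.
v = −0.0504·6.158·0.58637·[1 + 0.0504·-0.81004/0.24976] = -0.15223 m/s.
|v| = 0.15223 m/s = 152.23 mm/s.

152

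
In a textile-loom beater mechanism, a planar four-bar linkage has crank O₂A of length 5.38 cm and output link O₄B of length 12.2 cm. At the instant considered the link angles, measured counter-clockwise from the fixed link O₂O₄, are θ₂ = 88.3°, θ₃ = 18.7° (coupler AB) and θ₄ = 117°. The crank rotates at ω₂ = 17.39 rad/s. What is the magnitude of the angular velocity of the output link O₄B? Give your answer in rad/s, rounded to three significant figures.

ω₂ = 17.39 rad/s
Differentiating the loop-closure r₂e^{iθ₂}+r₃e^{iθ₃}=r₁+r₄e^{iθ₄} gives r₂ω₂e^{iθ₂}+r₃ω₃e^{iθ₃}=r₄ω₄e^{iθ₄}.
Eliminating the other unknown: ω₄ = r₂ω₂ sin(θ₂−θ₃) / [r₄ sin(θ₄−θ₃)].
Numerator sine = +0.93728; denominator sine = +0.98953.
Result = 0.0538·17.39·(+0.93728) / (0.122·(+0.98953)) = +7.2638 rad/s; magnitude 7.2638 rad/s.

7.26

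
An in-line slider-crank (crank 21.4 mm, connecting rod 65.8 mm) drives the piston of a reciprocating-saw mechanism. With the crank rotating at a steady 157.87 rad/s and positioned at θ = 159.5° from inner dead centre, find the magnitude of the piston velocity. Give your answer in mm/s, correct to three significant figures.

ω = 157.9 rad/s
For an in-line slider-crank, x = r cosθ + √(L² − r² sin²θ), so v = −rω sinθ·[1 + r cosθ/√(L² − r² sin²θ)].
With r = 0.0214 m, L = 0.0658 m, θ = 159.5°: √(L² − r² sin²θ) = 0.065372 m.
v = −0.0214·157.9·0.35021·[1 + 0.0214·-0.93667/0.065372] = -0.82036 m/s.
|v| = 0.82036 m/s = 820.36 mm/s.

820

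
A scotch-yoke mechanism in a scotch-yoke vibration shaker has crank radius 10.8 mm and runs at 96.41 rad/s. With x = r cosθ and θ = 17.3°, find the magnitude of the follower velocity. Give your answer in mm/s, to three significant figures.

310

ω = 96.41 rad/s
x = r cosθ ⇒ ẋ = −rω sinθ.
|v| = rω|sinθ| = 0.0108·96.41·|sin 17.3°| = 0.30964 m/s = 309.64 mm/s.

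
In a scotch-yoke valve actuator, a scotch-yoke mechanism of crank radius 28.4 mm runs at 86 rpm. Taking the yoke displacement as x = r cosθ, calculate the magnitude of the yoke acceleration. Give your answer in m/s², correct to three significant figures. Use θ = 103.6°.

0.542

ω = 9.006 rad/s (from 86 rpm).
x = r cosθ ⇒ ẍ = −rω² cosθ (ω constant).
|a| = rω²|cosθ| = 0.0284·(9.006)²·|cos 103.6°| = 0.54163 m/s².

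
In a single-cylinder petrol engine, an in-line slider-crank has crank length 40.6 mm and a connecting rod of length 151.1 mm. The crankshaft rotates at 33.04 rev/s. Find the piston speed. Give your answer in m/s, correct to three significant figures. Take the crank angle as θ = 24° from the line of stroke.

4.27

ω = 2π·33 = 207.6 rad/s
For an in-line slider-crank, x = r cosθ + √(L² − r² sin²θ), so v = −rω sinθ·[1 + r cosθ/√(L² − r² sin²θ)].
With r = 0.0406 m, L = 0.1511 m, θ = 24°: √(L² − r² sin²θ) = 0.15019 m.
v = −0.0406·207.6·0.40674·[1 + 0.0406·0.91355/0.15019] = -4.2747 m/s.
|v| = 4.2747 m/s.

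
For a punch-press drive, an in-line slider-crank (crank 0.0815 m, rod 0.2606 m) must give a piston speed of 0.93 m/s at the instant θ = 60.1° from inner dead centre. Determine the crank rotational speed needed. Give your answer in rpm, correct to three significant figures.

108

For an in-line slider-crank, |v_piston| = rω|sinθ|·[1 + r cosθ/√(L² − r² sin²θ)].
With r = 0.0815 m, L = 0.2606 m, θ = 60.1°: the bracketed kinematic factor |dx/dθ| = 0.082095 m.
ω = v/|dx/dθ| = 0.93/0.082095 = 11.328 rad/s.
N = 60ω/(2π) = 108.18 rpm.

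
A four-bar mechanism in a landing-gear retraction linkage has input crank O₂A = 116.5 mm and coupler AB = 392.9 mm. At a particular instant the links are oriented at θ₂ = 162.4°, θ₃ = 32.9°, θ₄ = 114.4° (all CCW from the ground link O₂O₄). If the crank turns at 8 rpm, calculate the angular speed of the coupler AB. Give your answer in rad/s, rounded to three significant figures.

0.187

ω₂ = 0.8378 rad/s (from 8 rpm).
Differentiating the loop-closure r₂e^{iθ₂}+r₃e^{iθ₃}=r₁+r₄e^{iθ₄} gives r₂ω₂e^{iθ₂}+r₃ω₃e^{iθ₃}=r₄ω₄e^{iθ₄}.
Eliminating the other unknown: ω₃ = r₂ω₂ sin(θ₄−θ₂) / [r₃ sin(θ₃−θ₄)].
Numerator sine = -0.74314; denominator sine = -0.98902.
Result = 0.1165·0.8378·(-0.74314) / (0.3929·(-0.98902)) = +0.18665 rad/s; magnitude 0.18665 rad/s.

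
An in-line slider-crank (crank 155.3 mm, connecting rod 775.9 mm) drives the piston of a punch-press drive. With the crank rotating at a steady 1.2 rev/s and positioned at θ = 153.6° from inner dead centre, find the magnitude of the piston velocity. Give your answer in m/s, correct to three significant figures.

ω = 2π·1.2 = 7.54 rad/s
For an in-line slider-crank, x = r cosθ + √(L² − r² sin²θ), so v = −rω sinθ·[1 + r cosθ/√(L² − r² sin²θ)].
With r = 0.1553 m, L = 0.7759 m, θ = 153.6°: √(L² − r² sin²θ) = 0.77282 m.
v = −0.1553·7.54·0.44464·[1 + 0.1553·-0.89571/0.77282] = -0.42693 m/s.
|v| = 0.42693 m/s.

0.427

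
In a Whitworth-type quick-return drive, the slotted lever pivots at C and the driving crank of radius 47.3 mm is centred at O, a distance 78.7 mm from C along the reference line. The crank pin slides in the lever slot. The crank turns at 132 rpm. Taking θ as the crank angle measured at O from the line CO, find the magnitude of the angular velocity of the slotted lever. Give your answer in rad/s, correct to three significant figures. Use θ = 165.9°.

ω = 13.82 rad/s (from 132 rpm).
Crank pin A relative to C: A = (d + r cosθ, r sinθ); lever angle φ = atan2(r sinθ, d + r cosθ).
Differentiating tanφ: φ̇ = rω(d cosθ + r)/(d² + r² + 2dr cosθ).
d² + r² + 2dr cosθ = |CA|² = 0.00121026 m²;  d cosθ + r = -0.029029 m.
|ω_lever| = |0.0473·13.82·-0.029029| / 0.00121026 = 15.682 rad/s.

15.7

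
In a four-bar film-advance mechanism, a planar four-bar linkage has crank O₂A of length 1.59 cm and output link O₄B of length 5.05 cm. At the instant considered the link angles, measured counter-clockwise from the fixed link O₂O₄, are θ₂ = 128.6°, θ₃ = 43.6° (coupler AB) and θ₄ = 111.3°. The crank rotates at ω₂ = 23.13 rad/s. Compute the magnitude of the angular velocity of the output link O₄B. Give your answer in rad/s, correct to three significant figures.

7.84

ω₂ = 23.13 rad/s
Differentiating the loop-closure r₂e^{iθ₂}+r₃e^{iθ₃}=r₁+r₄e^{iθ₄} gives r₂ω₂e^{iθ₂}+r₃ω₃e^{iθ₃}=r₄ω₄e^{iθ₄}.
Eliminating the other unknown: ω₄ = r₂ω₂ sin(θ₂−θ₃) / [r₄ sin(θ₄−θ₃)].
Numerator sine = +0.99619; denominator sine = +0.92521.
Result = 0.0159·23.13·(+0.99619) / (0.0505·(+0.92521)) = +7.8413 rad/s; magnitude 7.8413 rad/s.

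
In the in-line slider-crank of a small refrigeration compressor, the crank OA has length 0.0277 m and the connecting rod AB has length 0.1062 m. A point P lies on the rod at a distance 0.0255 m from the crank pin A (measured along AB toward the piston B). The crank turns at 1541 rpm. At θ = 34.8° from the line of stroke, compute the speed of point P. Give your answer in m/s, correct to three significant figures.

3.87

ω = 161.4 rad/s.  Crank-pin speed |V_A| = rω = 4.47 m/s, perpendicular to OA.
Rod angle: sinφ = −(r/L) sinθ ⇒ φ = -8.561°; ω_rod = −rω cosθ/√(L²−r²sin²θ) = -34.952 rad/s.
V_P = V_A + ω_rod × AP, with AP = 0.0255 m along the rod.
Components: V_Px = −rω sinθ − a·ω_rod·sinφ = -2.6838 m/s;  V_Py = rω cosθ + a·ω_rod·cosφ = +2.7892 m/s.
|V_P| = √(V_Px² + V_Py²) = 3.8707 m/s.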